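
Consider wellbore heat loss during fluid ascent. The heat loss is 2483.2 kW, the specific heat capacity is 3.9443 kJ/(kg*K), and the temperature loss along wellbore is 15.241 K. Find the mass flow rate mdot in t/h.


mdot = Q_loss / (cp * dT)
mdot = 2483.2 / (3.9443 * 15.241)
mdot = 41.30744 kg/s
Convert: 41.30744 kg/s * 3.6 = 148.71 t/h
mdot = 148.71 t/h


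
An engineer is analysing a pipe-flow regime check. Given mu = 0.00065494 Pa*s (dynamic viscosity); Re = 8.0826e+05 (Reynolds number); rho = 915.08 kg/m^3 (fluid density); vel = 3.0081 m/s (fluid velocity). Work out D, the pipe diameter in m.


D = Re * mu / (rho * vel)
D = 8.0826e+05 * 0.00065494 / (915.08 * 3.0081)
D = 0.19231 m


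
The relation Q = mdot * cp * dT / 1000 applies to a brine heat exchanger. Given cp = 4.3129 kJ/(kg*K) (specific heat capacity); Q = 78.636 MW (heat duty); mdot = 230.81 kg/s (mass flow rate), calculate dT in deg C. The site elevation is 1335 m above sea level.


dT = Q * 1000 / (mdot * cp)
dT = 78.636 * 1000 / (230.81 * 4.3129)
dT = 78.99460 K
Convert (temperature difference, 1 K = 1 deg C): 78.99460 K = 78.99460 deg C
dT = 78.995 deg C


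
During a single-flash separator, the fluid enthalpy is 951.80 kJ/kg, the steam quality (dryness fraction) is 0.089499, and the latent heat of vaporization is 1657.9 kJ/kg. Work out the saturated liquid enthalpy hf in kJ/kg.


hf = h - x * hfg
hf = 951.80 - 0.089499 * 1657.9
hf = 803.42 kJ/kg


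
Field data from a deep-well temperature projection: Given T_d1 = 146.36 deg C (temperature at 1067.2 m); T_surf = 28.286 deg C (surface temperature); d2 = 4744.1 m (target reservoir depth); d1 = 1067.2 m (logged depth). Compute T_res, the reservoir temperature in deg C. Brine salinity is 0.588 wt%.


Step 1: grad = (T_d1 - T_surf)/d1 * 1000 = (146.36 - 28.286)/1067.2 * 1000 = 110.6391 deg C/km
Step 2: T_res = T_surf + grad*d2/1000 = 28.286 + 110.6391*4744.1/1000 = 553.17 deg C
T_res = 553.17 deg C


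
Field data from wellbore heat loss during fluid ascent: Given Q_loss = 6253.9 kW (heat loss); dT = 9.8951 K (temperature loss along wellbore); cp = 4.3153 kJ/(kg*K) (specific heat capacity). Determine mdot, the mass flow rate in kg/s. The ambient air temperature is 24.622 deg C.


mdot = Q_loss / (cp * dT)
mdot = 6253.9 / (4.3153 * 9.8951)
mdot = 146.46 kg/s


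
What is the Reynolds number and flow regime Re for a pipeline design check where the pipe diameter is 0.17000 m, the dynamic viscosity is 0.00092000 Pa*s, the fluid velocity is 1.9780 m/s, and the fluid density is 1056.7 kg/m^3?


Step 1: Re = rho*vel*D/mu = 1056.7*1.978*0.17/0.00092 = 3.8622e+05
Step 2: Re = 3.8622e+05 > 4000, so flow is turbulent.
Re = 3.8622e+05 (turbulent)


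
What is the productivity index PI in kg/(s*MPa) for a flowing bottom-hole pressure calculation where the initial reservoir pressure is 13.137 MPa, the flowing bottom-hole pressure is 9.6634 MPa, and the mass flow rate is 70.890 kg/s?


PI = mdot / (P_i - P_wf)
PI = 70.890 / (13.137 - 9.6634)
PI = 20.408 kg/(s*MPa)


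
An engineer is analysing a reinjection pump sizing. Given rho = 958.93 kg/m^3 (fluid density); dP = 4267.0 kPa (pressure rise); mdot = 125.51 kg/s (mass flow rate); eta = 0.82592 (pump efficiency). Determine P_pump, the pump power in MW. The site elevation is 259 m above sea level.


P_pump = mdot * dP / (rho * eta)
P_pump = 125.51 * 4267.0 / (958.93 * 0.82592)
P_pump = 676.2014 kW
Convert: 676.2014 kW * 0.001 = 0.67620 MW
P_pump = 0.67620 MW


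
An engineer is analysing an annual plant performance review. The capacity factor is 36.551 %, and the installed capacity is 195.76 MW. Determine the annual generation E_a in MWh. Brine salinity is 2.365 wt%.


E_a = CF / 100 * cap * 8760
E_a = 36.551 / 100 * 195.76 * 8760
E_a = 6.2680e+05 MWh


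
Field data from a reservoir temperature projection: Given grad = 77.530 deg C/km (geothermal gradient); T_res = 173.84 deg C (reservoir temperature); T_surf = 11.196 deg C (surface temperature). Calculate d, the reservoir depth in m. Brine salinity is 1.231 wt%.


d = (T_res - T_surf) / grad * 1000
d = (173.84 - 11.196) / 77.530 * 1000
d = 2097.8 m


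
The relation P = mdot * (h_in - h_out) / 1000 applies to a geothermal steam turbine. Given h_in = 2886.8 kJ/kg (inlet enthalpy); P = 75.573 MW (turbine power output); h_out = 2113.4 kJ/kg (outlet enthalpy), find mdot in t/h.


mdot = P * 1000 / (h_in - h_out)
mdot = 75.573 * 1000 / (2886.8 - 2113.4)
mdot = 97.71528 kg/s
Convert: 97.71528 kg/s * 3.6 = 351.78 t/h
mdot = 351.78 t/h


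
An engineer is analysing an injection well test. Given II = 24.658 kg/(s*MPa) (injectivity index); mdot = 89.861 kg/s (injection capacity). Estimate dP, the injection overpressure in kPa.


dP = mdot * 1000 / II
dP = 89.861 * 1000 / 24.658
dP = 3644.3 kPa


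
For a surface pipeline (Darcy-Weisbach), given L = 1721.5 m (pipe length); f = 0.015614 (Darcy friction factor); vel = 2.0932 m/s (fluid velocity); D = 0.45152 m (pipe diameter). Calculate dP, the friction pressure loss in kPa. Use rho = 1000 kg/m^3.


dP = f * (L/D) * (rho*vel^2/2) / 1000
dP = 0.015614 * (1721.5/0.45152) * (1000*2.0932^2/2) / 1000
dP = 130.42 kPa


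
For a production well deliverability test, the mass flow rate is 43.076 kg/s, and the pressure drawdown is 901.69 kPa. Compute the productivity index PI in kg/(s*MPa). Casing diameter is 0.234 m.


PI = mdot * 1000 / dP
PI = 43.076 * 1000 / 901.69
PI = 47.773 kg/(s*MPa)


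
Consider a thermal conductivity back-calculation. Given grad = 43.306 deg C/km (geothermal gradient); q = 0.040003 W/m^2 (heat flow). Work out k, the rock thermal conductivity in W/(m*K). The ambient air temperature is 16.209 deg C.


k = q / (grad / 1000)
k = 0.040003 / (43.306 / 1000)
k = 0.92373 W/(m*K)


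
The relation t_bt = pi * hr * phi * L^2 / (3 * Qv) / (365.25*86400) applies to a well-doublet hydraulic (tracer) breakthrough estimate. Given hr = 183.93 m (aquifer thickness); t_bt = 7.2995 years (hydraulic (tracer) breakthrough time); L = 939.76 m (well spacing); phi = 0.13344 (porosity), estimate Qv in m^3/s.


Qv = pi*hr*phi*L^2 / (3*t_bt*365.25*86400)
Qv = pi*183.93*0.13344*939.76^2 / (3*7.2995*365.25*86400)
Qv = 0.098538 m^3/s


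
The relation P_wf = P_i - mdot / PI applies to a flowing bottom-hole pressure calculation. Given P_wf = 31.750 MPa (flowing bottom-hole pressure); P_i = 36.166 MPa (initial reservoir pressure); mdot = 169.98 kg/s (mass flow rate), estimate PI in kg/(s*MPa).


PI = mdot / (P_i - P_wf)
PI = 169.98 / (36.166 - 31.750)
PI = 38.492 kg/(s*MPa)


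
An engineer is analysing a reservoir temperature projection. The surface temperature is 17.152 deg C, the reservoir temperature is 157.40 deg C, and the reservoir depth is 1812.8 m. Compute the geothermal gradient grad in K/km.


grad = (T_res - T_surf) / d * 1000
grad = (157.40 - 17.152) / 1812.8 * 1000
grad = 77.36540 deg C/km
Convert: 77.36540 deg C/km * 1.0 = 77.365 K/km
grad = 77.365 K/km


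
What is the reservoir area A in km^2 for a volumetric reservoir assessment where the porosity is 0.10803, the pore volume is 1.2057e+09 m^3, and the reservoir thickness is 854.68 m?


A = Vp / (1e6 * hr * phi)
A = 1.2057e+09 / (1e6 * 854.68 * 0.10803)
A = 13.058 km^2


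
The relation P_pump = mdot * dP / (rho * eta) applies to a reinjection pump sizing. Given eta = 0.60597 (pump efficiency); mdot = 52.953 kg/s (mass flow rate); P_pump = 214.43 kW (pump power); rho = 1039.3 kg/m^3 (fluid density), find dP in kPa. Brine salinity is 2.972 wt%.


dP = P_pump * rho * eta / mdot
dP = 214.43 * 1039.3 * 0.60597 / 52.953
dP = 2550.3 kPa


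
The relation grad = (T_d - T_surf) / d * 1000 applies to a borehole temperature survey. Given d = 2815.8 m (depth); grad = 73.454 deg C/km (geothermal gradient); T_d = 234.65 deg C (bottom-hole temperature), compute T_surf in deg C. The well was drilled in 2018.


T_surf = T_d - grad * d / 1000
T_surf = 234.65 - 73.454 * 2815.8 / 1000
T_surf = 27.818 deg C


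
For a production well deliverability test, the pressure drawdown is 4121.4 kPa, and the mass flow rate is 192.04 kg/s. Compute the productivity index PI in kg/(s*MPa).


PI = mdot * 1000 / dP
PI = 192.04 * 1000 / 4121.4
PI = 46.596 kg/(s*MPa)


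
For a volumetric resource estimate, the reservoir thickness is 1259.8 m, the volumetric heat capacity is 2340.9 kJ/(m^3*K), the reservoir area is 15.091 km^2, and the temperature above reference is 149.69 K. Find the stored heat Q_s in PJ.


Step 1: Vr = A*1e6*hr = 15.091*1e6*1259.8 = 1.901164e+10 m^3
Step 2: Q_s = Vr*rhoc*dT/1e12 = 1.901164e+10*2340.9*149.69/1e12 = 6661.9 PJ
Q_s = 6661.9 PJ


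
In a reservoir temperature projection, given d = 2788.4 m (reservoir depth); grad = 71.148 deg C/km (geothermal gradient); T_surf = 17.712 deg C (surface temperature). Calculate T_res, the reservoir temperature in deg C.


T_res = T_surf + grad * d / 1000
T_res = 17.712 + 71.148 * 2788.4 / 1000
T_res = 216.10 deg C


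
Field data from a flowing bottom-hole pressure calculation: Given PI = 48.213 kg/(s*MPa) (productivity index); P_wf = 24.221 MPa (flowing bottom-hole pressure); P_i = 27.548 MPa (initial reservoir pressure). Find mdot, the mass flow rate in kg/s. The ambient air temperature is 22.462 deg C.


mdot = (P_i - P_wf) * PI
mdot = (27.548 - 24.221) * 48.213
mdot = 160.40 kg/s


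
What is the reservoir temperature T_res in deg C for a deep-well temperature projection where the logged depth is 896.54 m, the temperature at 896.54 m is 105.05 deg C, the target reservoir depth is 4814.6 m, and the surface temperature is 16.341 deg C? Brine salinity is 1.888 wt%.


Step 1: grad = (T_d1 - T_surf)/d1 * 1000 = (105.05 - 16.341)/896.54 * 1000 = 98.94595 deg C/km
Step 2: T_res = T_surf + grad*d2/1000 = 16.341 + 98.94595*4814.6/1000 = 492.73 deg C
T_res = 492.73 deg C


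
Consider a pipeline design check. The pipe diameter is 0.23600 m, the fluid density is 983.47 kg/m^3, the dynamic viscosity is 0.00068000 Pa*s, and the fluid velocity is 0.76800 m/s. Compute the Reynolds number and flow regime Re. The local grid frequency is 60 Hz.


Step 1: Re = rho*vel*D/mu = 983.47*0.768*0.236/0.00068 = 2.6214e+05
Step 2: Re = 2.6214e+05 > 4000, so flow is turbulent.
Re = 2.6214e+05 (turbulent)


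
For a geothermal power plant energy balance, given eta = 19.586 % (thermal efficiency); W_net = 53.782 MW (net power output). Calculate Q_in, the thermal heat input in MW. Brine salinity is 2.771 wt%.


Q_in = W_net / (eta / 100)
Q_in = 53.782 / (19.586 / 100)
Q_in = 274.59 MW


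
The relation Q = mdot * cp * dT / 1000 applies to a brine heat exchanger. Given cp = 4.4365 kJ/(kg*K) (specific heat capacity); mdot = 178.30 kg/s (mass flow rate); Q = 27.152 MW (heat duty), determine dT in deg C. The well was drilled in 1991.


dT = Q * 1000 / (mdot * cp)
dT = 27.152 * 1000 / (178.30 * 4.4365)
dT = 34.32496 K
Convert (temperature difference, 1 K = 1 deg C): 34.32496 K = 34.32496 deg C
dT = 34.325 deg C


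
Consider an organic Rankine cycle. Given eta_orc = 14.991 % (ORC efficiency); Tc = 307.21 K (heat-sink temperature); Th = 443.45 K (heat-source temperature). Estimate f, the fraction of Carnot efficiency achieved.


f = (eta_orc/100) / (1 - Tc/Th)
f = (14.991/100) / (1 - 307.21/443.45)
f = 0.48794


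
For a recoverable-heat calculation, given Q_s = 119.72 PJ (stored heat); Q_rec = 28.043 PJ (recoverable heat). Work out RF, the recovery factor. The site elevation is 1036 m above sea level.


RF = Q_rec / Q_s
RF = 28.043 / 119.72
RF = 0.23424


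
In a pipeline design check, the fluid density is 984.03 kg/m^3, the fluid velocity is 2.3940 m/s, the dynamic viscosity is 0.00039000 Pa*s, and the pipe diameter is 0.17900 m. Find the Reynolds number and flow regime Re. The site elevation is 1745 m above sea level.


Step 1: Re = rho*vel*D/mu = 984.03*2.394*0.179/0.00039 = 1.0812e+06
Step 2: Re = 1.0812e+06 > 4000, so flow is turbulent.
Re = 1.0812e+06 (turbulent)


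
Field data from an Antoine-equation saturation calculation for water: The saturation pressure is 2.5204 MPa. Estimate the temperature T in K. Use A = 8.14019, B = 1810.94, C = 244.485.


T = B / (A - log10(P_sat * 760 / 0.101325)) - C
T = 1810.94 / (8.14019 - log10(2.5204 * 760 / 0.101325)) - 244.485
T = 224.2304 deg C
Convert to K: 224.2304 + 273.15 = 497.38 K
T = 497.38 K


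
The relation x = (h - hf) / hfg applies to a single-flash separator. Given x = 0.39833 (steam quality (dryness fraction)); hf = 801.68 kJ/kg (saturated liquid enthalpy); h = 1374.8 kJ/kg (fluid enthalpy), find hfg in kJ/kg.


hfg = (h - hf) / x
hfg = (1374.8 - 801.68) / 0.39833
hfg = 1438.8 kJ/kg


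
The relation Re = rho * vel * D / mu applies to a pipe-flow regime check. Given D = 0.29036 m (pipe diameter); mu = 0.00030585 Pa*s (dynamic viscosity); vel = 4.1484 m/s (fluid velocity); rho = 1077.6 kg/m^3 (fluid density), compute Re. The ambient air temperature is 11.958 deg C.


Re = rho * vel * D / mu
Re = 1077.6 * 4.1484 * 0.29036 / 0.00030585
Re = 4.2439e+06


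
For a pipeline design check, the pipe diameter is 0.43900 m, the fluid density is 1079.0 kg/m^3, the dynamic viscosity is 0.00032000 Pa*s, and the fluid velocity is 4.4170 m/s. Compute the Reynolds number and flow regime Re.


Step 1: Re = rho*vel*D/mu = 1079.0*4.417*0.439/0.00032 = 6.5383e+06
Step 2: Re = 6.5383e+06 > 4000, so flow is turbulent.
Re = 6.5383e+06 (turbulent)


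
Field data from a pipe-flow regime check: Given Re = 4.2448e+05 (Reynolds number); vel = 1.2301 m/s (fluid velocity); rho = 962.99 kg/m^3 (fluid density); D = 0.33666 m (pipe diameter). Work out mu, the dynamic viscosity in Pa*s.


mu = rho * vel * D / Re
mu = 962.99 * 1.2301 * 0.33666 / 4.2448e+05
mu = 0.00093950 Pa*s


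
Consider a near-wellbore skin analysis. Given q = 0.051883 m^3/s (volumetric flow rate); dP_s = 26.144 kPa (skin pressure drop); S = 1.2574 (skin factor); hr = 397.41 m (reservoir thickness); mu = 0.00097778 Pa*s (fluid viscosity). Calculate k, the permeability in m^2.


k = S*q*mu / (2*pi*dP_s*1000*hr)
k = 1.2574*0.051883*0.00097778 / (2*pi*26.144*1000*397.41)
k = 9.7712e-13 m^2


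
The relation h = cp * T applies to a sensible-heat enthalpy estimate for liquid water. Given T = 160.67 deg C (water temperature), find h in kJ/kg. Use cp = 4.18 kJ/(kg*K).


h = cp * T
h = 4.18 * 160.67
h = 671.60 kJ/kg


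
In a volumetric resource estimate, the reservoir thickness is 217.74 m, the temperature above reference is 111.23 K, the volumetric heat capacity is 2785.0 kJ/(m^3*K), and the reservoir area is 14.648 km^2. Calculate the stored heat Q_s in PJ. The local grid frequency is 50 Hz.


Step 1: Vr = A*1e6*hr = 14.648*1e6*217.74 = 3.189456e+09 m^3
Step 2: Q_s = Vr*rhoc*dT/1e12 = 3.189456e+09*2785.0*111.23/1e12 = 988.02 PJ
Q_s = 988.02 PJ


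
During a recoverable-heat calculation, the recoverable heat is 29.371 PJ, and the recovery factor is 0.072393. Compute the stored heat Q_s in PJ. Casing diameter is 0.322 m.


Q_s = Q_rec / RF
Q_s = 29.371 / 0.072393
Q_s = 405.72 PJ


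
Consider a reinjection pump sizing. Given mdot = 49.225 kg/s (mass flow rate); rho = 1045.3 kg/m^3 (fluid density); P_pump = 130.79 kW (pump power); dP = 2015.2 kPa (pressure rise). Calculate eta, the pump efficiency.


eta = mdot * dP / (rho * P_pump)
eta = 49.225 * 2015.2 / (1045.3 * 130.79)
eta = 0.72559


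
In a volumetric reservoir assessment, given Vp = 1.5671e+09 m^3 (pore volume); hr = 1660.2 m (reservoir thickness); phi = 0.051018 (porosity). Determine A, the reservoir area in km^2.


A = Vp / (1e6 * hr * phi)
A = 1.5671e+09 / (1e6 * 1660.2 * 0.051018)
A = 18.502 km^2


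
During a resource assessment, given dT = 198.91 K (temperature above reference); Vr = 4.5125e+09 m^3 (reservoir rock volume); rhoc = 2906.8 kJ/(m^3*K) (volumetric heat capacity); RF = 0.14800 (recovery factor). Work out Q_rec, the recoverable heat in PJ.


Step 1: Q_s = Vr*rhoc*dT/1e12 = 4.5125e+09*2906.8*198.91/1e12 = 2609.090 PJ
Step 2: Q_rec = Q_s * RF = 2609.090 * 0.148 = 386.15 PJ
Q_rec = 386.15 PJ


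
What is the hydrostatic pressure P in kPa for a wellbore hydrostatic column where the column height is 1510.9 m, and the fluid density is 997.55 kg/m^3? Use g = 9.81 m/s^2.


P = rho * g * h / 1e6
P = 997.55 * 9.81 * 1510.9 / 1e6
P = 14.78562 MPa
Convert: 14.78562 MPa * 1000.0 = 14786 kPa
P = 14786 kPa


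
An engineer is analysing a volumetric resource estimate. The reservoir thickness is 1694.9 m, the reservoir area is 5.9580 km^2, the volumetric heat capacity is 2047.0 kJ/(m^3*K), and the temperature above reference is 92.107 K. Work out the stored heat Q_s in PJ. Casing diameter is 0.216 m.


Step 1: Vr = A*1e6*hr = 5.958*1e6*1694.9 = 1.009821e+10 m^3
Step 2: Q_s = Vr*rhoc*dT/1e12 = 1.009821e+10*2047.0*92.107/1e12 = 1903.9 PJ
Q_s = 1903.9 PJ


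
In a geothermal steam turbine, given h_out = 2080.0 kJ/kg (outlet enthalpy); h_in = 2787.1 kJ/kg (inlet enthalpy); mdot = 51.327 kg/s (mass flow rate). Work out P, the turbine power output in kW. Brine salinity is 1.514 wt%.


P = mdot * (h_in - h_out) / 1000
P = 51.327 * (2787.1 - 2080.0) / 1000
P = 36.29332 MW
Convert: 36.29332 MW * 1000.0 = 36293 kW
P = 36293 kW


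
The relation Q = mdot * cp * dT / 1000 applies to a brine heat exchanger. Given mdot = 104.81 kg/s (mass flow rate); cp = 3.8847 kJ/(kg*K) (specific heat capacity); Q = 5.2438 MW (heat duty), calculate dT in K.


dT = Q * 1000 / (mdot * cp)
dT = 5.2438 * 1000 / (104.81 * 3.8847)
dT = 12.879 K


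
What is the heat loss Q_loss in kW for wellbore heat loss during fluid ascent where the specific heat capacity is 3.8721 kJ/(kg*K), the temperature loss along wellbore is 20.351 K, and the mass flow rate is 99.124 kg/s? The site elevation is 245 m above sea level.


Q_loss = mdot * cp * dT
Q_loss = 99.124 * 3.8721 * 20.351
Q_loss = 7811.1 kW


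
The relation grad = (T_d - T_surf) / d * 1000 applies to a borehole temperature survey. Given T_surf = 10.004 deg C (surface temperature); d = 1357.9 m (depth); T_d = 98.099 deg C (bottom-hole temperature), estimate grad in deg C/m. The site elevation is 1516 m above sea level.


grad = (T_d - T_surf) / d * 1000
grad = (98.099 - 10.004) / 1357.9 * 1000
grad = 64.87591 deg C/km
Convert: 64.87591 deg C/km * 0.001 = 0.064876 deg C/m
grad = 0.064876 deg C/m


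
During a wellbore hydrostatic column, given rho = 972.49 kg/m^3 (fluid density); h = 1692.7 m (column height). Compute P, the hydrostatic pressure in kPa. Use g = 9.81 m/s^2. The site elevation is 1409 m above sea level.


P = rho * g * h / 1e6
P = 972.49 * 9.81 * 1692.7 / 1e6
P = 16.14857 MPa
Convert: 16.14857 MPa * 1000.0 = 16149 kPa
P = 16149 kPa


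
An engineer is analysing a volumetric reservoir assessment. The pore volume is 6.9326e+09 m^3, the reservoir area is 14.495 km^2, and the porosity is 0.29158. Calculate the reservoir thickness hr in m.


hr = Vp / (A * 1e6 * phi)
hr = 6.9326e+09 / (14.495 * 1e6 * 0.29158)
hr = 1640.3 m


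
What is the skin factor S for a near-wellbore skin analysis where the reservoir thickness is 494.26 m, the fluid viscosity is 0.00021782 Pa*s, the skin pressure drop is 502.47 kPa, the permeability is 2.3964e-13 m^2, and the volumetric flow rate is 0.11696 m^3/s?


S = dP_s * 1000 * 2*pi*k*hr / (q*mu)
S = 502.47 * 1000 * 2*pi*2.3964e-13*494.26 / (0.11696*0.00021782)
S = 14.678


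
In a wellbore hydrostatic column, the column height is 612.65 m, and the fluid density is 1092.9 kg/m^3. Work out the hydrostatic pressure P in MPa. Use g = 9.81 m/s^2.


P = rho * g * h / 1e6
P = 1092.9 * 9.81 * 612.65 / 1e6
P = 6.5684 MPa


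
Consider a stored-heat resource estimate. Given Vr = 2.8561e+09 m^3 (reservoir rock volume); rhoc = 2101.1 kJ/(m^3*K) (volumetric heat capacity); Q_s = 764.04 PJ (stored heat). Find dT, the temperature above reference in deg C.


dT = Q_s * 1e12 / (Vr * rhoc)
dT = 764.04 * 1e12 / (2.8561e+09 * 2101.1)
dT = 127.3198 K
Convert (temperature difference, 1 K = 1 deg C): 127.3198 K = 127.3198 deg C
dT = 127.32 deg C


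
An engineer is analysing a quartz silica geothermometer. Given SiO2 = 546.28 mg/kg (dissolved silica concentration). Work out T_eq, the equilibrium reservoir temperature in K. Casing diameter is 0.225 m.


T_eq = 1309 / (5.19 - log10(SiO2)) - 273.15
T_eq = 1309 / (5.19 - log10(546.28)) - 273.15
T_eq = 260.5726 deg C
Convert to K: 260.5726 + 273.15 = 533.72 K
T_eq = 533.72 K


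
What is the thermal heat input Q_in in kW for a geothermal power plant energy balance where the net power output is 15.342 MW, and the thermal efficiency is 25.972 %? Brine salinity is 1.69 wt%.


Q_in = W_net / (eta / 100)
Q_in = 15.342 / (25.972 / 100)
Q_in = 59.07131 MW
Convert: 59.07131 MW * 1000.0 = 59071 kW
Q_in = 59071 kW


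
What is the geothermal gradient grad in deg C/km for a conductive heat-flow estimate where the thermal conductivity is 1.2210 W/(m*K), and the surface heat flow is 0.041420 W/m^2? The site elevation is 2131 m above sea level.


grad = q * 1000 / k
grad = 0.041420 * 1000 / 1.2210
grad = 33.923 deg C/km


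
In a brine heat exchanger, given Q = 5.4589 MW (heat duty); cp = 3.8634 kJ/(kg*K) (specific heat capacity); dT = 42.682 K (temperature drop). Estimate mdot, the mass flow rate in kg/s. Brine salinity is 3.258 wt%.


mdot = Q * 1000 / (cp * dT)
mdot = 5.4589 * 1000 / (3.8634 * 42.682)
mdot = 33.105 kg/s


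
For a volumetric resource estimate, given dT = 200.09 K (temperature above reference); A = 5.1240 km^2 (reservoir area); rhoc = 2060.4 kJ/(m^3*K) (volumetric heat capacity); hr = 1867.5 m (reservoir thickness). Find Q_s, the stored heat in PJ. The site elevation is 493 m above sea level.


Step 1: Vr = A*1e6*hr = 5.124*1e6*1867.5 = 9.569070e+09 m^3
Step 2: Q_s = Vr*rhoc*dT/1e12 = 9.569070e+09*2060.4*200.09/1e12 = 3945.0 PJ
Q_s = 3945.0 PJ


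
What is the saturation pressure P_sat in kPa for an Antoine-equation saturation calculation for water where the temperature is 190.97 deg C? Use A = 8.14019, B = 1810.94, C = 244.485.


P_sat = 10^(A - B/(C + T)) / 760 * 0.101325
P_sat = 10^(8.14019 - 1810.94/(244.485 + 190.97)) / 760 * 0.101325
P_sat = 1.277505 MPa
Convert: 1.277505 MPa * 1000.0 = 1277.5 kPa
P_sat = 1277.5 kPa


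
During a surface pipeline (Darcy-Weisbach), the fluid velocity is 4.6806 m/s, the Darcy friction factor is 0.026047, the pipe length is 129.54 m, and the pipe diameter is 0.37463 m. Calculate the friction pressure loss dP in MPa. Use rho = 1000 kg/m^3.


dP = f * (L/D) * (rho*vel^2/2) / 1000
dP = 0.026047 * (129.54/0.37463) * (1000*4.6806^2/2) / 1000
dP = 98.65796 kPa
Convert: 98.65796 kPa * 0.001 = 0.098658 MPa
dP = 0.098658 MPa


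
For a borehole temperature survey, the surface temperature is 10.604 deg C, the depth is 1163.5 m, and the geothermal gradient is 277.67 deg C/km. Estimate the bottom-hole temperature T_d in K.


T_d = T_surf + grad * d / 1000
T_d = 10.604 + 277.67 * 1163.5 / 1000
T_d = 333.6730 deg C
Convert to K: 333.6730 + 273.15 = 606.82 K
T_d = 606.82 K


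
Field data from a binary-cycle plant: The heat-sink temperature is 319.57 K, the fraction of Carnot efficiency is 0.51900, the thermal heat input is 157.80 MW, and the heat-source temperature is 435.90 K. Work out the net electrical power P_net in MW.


Step 1: eta = (1 - Tc/Th)*f = (1 - 319.57/435.9)*0.519 = 0.1385072
Step 2: P_net = eta * Q_in = 0.1385072 * 157.8 = 21.856 MW
P_net = 21.856 MW


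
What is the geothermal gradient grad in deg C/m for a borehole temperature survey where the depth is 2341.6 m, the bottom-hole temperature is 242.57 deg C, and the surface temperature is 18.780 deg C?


grad = (T_d - T_surf) / d * 1000
grad = (242.57 - 18.780) / 2341.6 * 1000
grad = 95.57140 deg C/km
Convert: 95.57140 deg C/km * 0.001 = 0.095571 deg C/m
grad = 0.095571 deg C/m


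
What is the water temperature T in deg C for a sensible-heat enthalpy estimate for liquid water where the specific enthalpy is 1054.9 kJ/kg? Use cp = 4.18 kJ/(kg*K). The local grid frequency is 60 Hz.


T = h / cp
T = 1054.9 / 4.18
T = 252.37 deg C


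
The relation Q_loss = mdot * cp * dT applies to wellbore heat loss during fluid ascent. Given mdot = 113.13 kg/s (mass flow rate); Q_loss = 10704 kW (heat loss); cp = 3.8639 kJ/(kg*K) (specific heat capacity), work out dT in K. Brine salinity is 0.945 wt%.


dT = Q_loss / (mdot * cp)
dT = 10704 / (113.13 * 3.8639)
dT = 24.487 K


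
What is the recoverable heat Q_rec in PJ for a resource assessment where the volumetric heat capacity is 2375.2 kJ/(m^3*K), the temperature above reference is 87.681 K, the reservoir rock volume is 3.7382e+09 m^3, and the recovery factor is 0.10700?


Step 1: Q_s = Vr*rhoc*dT/1e12 = 3.7382e+09*2375.2*87.681/1e12 = 778.5172 PJ
Step 2: Q_rec = Q_s * RF = 778.5172 * 0.107 = 83.301 PJ
Q_rec = 83.301 PJ


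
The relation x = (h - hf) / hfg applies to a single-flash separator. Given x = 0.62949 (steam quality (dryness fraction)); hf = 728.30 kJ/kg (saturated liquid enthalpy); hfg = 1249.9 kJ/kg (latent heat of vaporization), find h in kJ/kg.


h = hf + x * hfg
h = 728.30 + 0.62949 * 1249.9
h = 1515.1 kJ/kg


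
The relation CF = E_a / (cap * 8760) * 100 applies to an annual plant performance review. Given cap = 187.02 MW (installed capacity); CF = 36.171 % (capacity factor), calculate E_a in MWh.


E_a = CF / 100 * cap * 8760
E_a = 36.171 / 100 * 187.02 * 8760
E_a = 5.9259e+05 MWh


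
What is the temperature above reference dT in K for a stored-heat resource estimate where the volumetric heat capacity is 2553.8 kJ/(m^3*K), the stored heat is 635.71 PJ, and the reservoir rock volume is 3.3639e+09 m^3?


dT = Q_s * 1e12 / (Vr * rhoc)
dT = 635.71 * 1e12 / (3.3639e+09 * 2553.8)
dT = 74.000 K


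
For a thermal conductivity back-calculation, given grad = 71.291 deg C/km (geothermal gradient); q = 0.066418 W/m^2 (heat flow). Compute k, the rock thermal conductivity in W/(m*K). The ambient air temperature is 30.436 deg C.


k = q / (grad / 1000)
k = 0.066418 / (71.291 / 1000)
k = 0.93165 W/(m*K)


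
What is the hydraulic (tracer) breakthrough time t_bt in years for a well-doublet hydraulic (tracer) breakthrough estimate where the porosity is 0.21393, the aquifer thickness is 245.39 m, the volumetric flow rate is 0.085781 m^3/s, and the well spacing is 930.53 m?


t_bt = pi * hr * phi * L^2 / (3 * Qv) / (365.25*86400)
t_bt = pi * 245.39 * 0.21393 * 930.53^2 / (3 * 0.085781) / (365.25*86400)
t_bt = 17.584 years


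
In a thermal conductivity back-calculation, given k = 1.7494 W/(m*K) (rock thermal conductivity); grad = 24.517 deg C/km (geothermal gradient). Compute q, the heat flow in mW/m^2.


q = k * grad / 1000
q = 1.7494 * 24.517 / 1000
q = 0.04289004 W/m^2
Convert: 0.04289004 W/m^2 * 1000.0 = 42.890 mW/m^2
q = 42.890 mW/m^2


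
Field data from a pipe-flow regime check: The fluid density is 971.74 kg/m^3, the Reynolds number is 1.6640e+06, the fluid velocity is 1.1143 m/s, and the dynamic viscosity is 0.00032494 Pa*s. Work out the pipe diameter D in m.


D = Re * mu / (rho * vel)
D = 1.6640e+06 * 0.00032494 / (971.74 * 1.1143)
D = 0.49935 m


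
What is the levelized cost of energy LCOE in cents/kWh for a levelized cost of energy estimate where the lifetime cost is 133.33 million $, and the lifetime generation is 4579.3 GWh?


LCOE = C_tot / E_tot * 100
LCOE = 133.33 / 4579.3 * 100
LCOE = 2.9116 cents/kWh


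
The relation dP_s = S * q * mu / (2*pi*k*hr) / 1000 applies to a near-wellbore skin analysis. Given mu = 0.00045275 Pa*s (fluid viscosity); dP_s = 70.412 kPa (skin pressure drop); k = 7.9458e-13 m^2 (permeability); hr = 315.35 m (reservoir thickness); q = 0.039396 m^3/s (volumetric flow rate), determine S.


S = dP_s * 1000 * 2*pi*k*hr / (q*mu)
S = 70.412 * 1000 * 2*pi*7.9458e-13*315.35 / (0.039396*0.00045275)
S = 6.2151


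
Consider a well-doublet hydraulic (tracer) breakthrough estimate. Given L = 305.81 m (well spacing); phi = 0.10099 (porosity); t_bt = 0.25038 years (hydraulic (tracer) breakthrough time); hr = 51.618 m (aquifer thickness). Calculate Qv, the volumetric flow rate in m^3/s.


Qv = pi*hr*phi*L^2 / (3*t_bt*365.25*86400)
Qv = pi*51.618*0.10099*305.81^2 / (3*0.25038*365.25*86400)
Qv = 0.064611 m^3/s


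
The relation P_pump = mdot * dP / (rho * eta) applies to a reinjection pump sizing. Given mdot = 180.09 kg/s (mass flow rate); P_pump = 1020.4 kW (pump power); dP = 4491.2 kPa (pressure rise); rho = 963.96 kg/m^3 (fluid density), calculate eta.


eta = mdot * dP / (rho * P_pump)
eta = 180.09 * 4491.2 / (963.96 * 1020.4)
eta = 0.82229


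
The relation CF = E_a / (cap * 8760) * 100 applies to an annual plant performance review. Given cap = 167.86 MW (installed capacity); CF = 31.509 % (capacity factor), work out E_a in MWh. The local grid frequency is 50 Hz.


E_a = CF / 100 * cap * 8760
E_a = 31.509 / 100 * 167.86 * 8760
E_a = 4.6333e+05 MWh


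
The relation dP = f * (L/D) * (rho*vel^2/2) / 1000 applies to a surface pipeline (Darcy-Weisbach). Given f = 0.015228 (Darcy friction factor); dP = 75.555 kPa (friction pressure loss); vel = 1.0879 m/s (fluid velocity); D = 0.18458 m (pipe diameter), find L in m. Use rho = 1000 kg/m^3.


L = dP*1000*D / (f*rho*vel^2/2)
L = 75.555*1000*0.18458 / (0.015228*1000*1.0879^2/2)
L = 1547.6 m


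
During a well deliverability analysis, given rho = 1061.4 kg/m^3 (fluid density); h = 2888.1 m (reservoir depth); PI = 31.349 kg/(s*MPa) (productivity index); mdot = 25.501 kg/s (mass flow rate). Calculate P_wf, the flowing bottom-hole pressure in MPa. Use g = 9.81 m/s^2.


Step 1: P_i = rho*g*h/1e6 = 1061.4*9.81*2888.1/1e6 = 30.07186 MPa
Step 2: P_wf = P_i - mdot/PI = 30.07186 - 25.501/31.349 = 29.258 MPa
P_wf = 29.258 MPa


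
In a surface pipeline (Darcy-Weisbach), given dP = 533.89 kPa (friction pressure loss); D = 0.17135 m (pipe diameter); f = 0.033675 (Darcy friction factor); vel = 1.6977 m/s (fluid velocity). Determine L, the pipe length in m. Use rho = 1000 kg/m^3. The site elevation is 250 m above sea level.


L = dP*1000*D / (f*rho*vel^2/2)
L = 533.89*1000*0.17135 / (0.033675*1000*1.6977^2/2)
L = 1885.1 m


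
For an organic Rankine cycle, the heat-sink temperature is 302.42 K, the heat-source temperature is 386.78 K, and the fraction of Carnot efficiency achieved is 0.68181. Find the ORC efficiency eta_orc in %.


eta_orc = (1 - Tc/Th) * f * 100
eta_orc = (1 - 302.42/386.78) * 0.68181 * 100
eta_orc = 14.871 %


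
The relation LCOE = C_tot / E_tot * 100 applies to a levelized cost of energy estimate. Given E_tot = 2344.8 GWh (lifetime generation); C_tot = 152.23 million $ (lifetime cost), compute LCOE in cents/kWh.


LCOE = C_tot / E_tot * 100
LCOE = 152.23 / 2344.8 * 100
LCOE = 6.4922 cents/kWh


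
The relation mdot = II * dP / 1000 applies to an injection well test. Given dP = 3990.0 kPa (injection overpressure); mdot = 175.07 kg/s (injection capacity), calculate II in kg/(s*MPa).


II = mdot * 1000 / dP
II = 175.07 * 1000 / 3990.0
II = 43.877 kg/(s*MPa)


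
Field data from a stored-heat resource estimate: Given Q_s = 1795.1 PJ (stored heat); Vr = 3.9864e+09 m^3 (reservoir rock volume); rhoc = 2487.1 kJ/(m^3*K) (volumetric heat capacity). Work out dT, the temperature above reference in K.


dT = Q_s * 1e12 / (Vr * rhoc)
dT = 1795.1 * 1e12 / (3.9864e+09 * 2487.1)
dT = 181.06 K


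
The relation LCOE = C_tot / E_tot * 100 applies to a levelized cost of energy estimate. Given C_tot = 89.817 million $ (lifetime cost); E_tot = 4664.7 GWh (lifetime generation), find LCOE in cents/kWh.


LCOE = C_tot / E_tot * 100
LCOE = 89.817 / 4664.7 * 100
LCOE = 1.9255 cents/kWh


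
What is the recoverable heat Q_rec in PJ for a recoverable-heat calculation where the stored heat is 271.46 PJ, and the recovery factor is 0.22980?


Q_rec = Q_s * RF
Q_rec = 271.46 * 0.22980
Q_rec = 62.382 PJ


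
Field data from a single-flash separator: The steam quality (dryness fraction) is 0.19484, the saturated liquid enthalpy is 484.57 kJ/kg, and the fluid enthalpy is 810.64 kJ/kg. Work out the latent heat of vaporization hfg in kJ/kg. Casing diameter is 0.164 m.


hfg = (h - hf) / x
hfg = (810.64 - 484.57) / 0.19484
hfg = 1673.5 kJ/kg


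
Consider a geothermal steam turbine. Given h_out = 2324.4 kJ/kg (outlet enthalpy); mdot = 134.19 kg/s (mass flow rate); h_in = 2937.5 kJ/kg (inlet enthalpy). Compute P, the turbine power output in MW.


P = mdot * (h_in - h_out) / 1000
P = 134.19 * (2937.5 - 2324.4) / 1000
P = 82.272 MW


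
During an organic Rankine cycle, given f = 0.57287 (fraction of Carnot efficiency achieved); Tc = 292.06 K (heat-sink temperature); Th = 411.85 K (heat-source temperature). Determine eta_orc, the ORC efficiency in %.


eta_orc = (1 - Tc/Th) * f * 100
eta_orc = (1 - 292.06/411.85) * 0.57287 * 100
eta_orc = 16.662 %


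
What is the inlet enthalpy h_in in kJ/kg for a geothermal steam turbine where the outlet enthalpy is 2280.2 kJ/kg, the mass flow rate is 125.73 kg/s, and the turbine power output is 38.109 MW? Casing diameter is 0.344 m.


h_in = h_out + P * 1000 / mdot
h_in = 2280.2 + 38.109 * 1000 / 125.73
h_in = 2583.3 kJ/kg


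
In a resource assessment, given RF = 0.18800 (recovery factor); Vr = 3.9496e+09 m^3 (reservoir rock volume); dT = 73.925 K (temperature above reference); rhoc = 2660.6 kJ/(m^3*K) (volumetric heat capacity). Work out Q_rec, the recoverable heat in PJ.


Step 1: Q_s = Vr*rhoc*dT/1e12 = 3.9496e+09*2660.6*73.925/1e12 = 776.8265 PJ
Step 2: Q_rec = Q_s * RF = 776.8265 * 0.188 = 146.04 PJ
Q_rec = 146.04 PJ


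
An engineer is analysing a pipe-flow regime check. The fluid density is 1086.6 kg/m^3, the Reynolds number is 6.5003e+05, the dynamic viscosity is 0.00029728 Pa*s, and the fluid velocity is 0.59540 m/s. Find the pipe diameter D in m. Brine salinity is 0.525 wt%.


D = Re * mu / (rho * vel)
D = 6.5003e+05 * 0.00029728 / (1086.6 * 0.59540)
D = 0.29869 m


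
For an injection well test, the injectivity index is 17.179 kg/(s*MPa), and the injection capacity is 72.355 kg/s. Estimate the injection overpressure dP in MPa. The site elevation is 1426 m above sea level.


dP = mdot * 1000 / II
dP = 72.355 * 1000 / 17.179
dP = 4211.828 kPa
Convert: 4211.828 kPa * 0.001 = 4.2118 MPa
dP = 4.2118 MPa


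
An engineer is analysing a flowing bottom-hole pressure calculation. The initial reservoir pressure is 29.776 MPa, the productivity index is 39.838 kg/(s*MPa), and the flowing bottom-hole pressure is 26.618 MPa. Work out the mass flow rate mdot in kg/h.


mdot = (P_i - P_wf) * PI
mdot = (29.776 - 26.618) * 39.838
mdot = 125.8084 kg/s
Convert: 125.8084 kg/s * 3600.0 = 4.5291e+05 kg/h
mdot = 4.5291e+05 kg/h


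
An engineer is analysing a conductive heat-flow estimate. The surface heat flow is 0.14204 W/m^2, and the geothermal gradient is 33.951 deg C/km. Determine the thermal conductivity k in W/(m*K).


k = q * 1000 / grad
k = 0.14204 * 1000 / 33.951
k = 4.1837 W/(m*K)


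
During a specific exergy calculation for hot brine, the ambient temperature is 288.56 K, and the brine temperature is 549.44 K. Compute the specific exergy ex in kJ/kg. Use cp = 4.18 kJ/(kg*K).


ex = cp * ((T_b - T_0) - T_0 * ln(T_b/T_0))
ex = 4.18 * ((549.44 - 288.56) - 288.56 * ln(549.44/288.56))
ex = 313.70 kJ/kg


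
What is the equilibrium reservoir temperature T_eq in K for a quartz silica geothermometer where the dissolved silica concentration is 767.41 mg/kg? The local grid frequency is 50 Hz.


T_eq = 1309 / (5.19 - log10(SiO2)) - 273.15
T_eq = 1309 / (5.19 - log10(767.41)) - 273.15
T_eq = 294.7526 deg C
Convert to K: 294.7526 + 273.15 = 567.90 K
T_eq = 567.90 K


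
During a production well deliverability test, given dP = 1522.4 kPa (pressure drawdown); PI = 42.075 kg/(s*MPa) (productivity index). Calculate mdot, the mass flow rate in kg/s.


mdot = PI * dP / 1000
mdot = 42.075 * 1522.4 / 1000
mdot = 64.055 kg/s


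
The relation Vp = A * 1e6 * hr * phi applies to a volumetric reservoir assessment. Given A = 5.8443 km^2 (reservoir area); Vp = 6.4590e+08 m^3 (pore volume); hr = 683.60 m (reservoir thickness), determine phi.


phi = Vp / (A * 1e6 * hr)
phi = 6.4590e+08 / (5.8443 * 1e6 * 683.60)
phi = 0.16167


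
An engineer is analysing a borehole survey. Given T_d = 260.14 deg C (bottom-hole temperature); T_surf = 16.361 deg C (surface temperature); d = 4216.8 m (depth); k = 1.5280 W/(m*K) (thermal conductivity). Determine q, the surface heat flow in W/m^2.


Step 1: grad = (T_d - T_surf)/d * 1000 = (260.14 - 16.361)/4216.8 * 1000 = 57.81137 deg C/km
Step 2: q = k * grad / 1000 = 1.528 * 57.81137 / 1000 = 0.088336 W/m^2
q = 0.088336 W/m^2


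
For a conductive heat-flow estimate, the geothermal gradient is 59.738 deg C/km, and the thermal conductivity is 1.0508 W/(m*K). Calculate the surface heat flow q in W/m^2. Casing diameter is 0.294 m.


q = k * grad / 1000
q = 1.0508 * 59.738 / 1000
q = 0.062773 W/m^2


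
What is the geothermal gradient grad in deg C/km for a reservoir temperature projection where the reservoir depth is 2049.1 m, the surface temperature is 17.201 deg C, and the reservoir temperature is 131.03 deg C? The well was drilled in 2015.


grad = (T_res - T_surf) / d * 1000
grad = (131.03 - 17.201) / 2049.1 * 1000
grad = 55.551 deg C/km


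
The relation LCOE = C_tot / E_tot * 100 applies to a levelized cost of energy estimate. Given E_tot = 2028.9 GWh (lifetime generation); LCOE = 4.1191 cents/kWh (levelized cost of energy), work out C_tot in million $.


C_tot = LCOE / 100 * E_tot
C_tot = 4.1191 / 100 * 2028.9
C_tot = 83.572 million $


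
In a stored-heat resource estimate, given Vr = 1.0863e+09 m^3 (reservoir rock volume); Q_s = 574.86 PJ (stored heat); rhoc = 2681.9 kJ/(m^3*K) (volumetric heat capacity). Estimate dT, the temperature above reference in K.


dT = Q_s * 1e12 / (Vr * rhoc)
dT = 574.86 * 1e12 / (1.0863e+09 * 2681.9)
dT = 197.32 K


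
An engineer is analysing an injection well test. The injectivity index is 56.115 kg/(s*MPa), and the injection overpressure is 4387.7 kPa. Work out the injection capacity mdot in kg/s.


mdot = II * dP / 1000
mdot = 56.115 * 4387.7 / 1000
mdot = 246.22 kg/s


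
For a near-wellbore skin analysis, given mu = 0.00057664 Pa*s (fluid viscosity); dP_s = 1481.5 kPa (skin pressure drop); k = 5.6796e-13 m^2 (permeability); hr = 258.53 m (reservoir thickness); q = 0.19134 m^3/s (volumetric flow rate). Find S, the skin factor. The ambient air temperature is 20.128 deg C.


S = dP_s * 1000 * 2*pi*k*hr / (q*mu)
S = 1481.5 * 1000 * 2*pi*5.6796e-13*258.53 / (0.19134*0.00057664)
S = 12.388


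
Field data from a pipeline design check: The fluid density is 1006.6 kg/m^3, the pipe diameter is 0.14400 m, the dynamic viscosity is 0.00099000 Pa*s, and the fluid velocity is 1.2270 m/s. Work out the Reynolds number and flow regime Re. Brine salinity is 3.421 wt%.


Step 1: Re = rho*vel*D/mu = 1006.6*1.227*0.144/0.00099 = 1.7965e+05
Step 2: Re = 1.7965e+05 > 4000, so flow is turbulent.
Re = 1.7965e+05 (turbulent)


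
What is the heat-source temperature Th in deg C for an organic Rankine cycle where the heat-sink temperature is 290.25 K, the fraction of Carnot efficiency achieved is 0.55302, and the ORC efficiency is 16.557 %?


Th = Tc / (1 - (eta_orc/100)/f)
Th = 290.25 / (1 - (16.557/100)/0.55302)
Th = 414.2833 K
Convert to deg C: 414.2833 - 273.15 = 141.13 deg C
Th = 141.13 deg C


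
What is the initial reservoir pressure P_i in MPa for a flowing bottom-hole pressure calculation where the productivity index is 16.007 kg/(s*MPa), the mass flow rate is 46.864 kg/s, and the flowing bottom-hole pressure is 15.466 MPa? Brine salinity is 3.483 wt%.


P_i = P_wf + mdot / PI
P_i = 15.466 + 46.864 / 16.007
P_i = 18.394 MPa


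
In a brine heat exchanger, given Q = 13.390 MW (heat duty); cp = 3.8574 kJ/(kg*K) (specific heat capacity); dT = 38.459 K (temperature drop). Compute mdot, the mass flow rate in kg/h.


mdot = Q * 1000 / (cp * dT)
mdot = 13.390 * 1000 / (3.8574 * 38.459)
mdot = 90.25846 kg/s
Convert: 90.25846 kg/s * 3600.0 = 3.2493e+05 kg/h
mdot = 3.2493e+05 kg/h
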